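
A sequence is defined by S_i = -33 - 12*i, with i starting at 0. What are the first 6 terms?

This is an arithmetic sequence.
i=0: S_0 = -33 + -12*0 = -33
i=1: S_1 = -33 + -12*1 = -45
i=2: S_2 = -33 + -12*2 = -57
i=3: S_3 = -33 + -12*3 = -69
i=4: S_4 = -33 + -12*4 = -81
i=5: S_5 = -33 + -12*5 = -93
The first 6 terms are: [-33, -45, -57, -69, -81, -93]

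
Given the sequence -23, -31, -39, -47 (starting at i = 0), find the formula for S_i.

Check differences: -31 - -23 = -8
-39 - -31 = -8
Common difference d = -8.
First term a = -23.
Formula: S_i = -23 - 8*i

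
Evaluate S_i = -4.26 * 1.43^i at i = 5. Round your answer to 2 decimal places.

S_5 = -4.26 * 1.43^5 ≈ -4.26 * 5.9797 ≈ -25.47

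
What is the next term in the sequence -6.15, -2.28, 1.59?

Differences: -2.28 - -6.15 = 3.87
This is an arithmetic sequence with common difference d = 3.87.
Next term = 1.59 + 3.87 = 5.46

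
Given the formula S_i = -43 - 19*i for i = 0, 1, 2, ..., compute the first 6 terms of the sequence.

This is an arithmetic sequence.
i=0: S_0 = -43 + -19*0 = -43
i=1: S_1 = -43 + -19*1 = -62
i=2: S_2 = -43 + -19*2 = -81
i=3: S_3 = -43 + -19*3 = -100
i=4: S_4 = -43 + -19*4 = -119
i=5: S_5 = -43 + -19*5 = -138
The first 6 terms are: [-43, -62, -81, -100, -119, -138]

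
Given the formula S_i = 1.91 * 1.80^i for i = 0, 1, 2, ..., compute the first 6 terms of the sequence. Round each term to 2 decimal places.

This is a geometric sequence.
i=0: S_0 = 1.91 * 1.8^0 = 1.91
i=1: S_1 = 1.91 * 1.8^1 ≈ 3.44
i=2: S_2 = 1.91 * 1.8^2 ≈ 6.19
i=3: S_3 = 1.91 * 1.8^3 ≈ 11.14
i=4: S_4 = 1.91 * 1.8^4 ≈ 20.05
i=5: S_5 = 1.91 * 1.8^5 ≈ 36.09
The first 6 terms are: [1.91, 3.44, 6.19, 11.14, 20.05, 36.09]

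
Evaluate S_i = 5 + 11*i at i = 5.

S_5 = 5 + 11*5 = 5 + 55 = 60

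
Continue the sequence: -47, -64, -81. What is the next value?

Differences: -64 - -47 = -17
This is an arithmetic sequence with common difference d = -17.
Next term = -81 + -17 = -98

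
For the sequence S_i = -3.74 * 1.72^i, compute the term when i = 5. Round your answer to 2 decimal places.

S_5 = -3.74 * 1.72^5 ≈ -3.74 * 15.0537 ≈ -56.3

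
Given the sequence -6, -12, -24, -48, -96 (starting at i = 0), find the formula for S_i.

Check ratios: -12 / -6 = 2.0
Common ratio r = 2.
First term a = -6.
Formula: S_i = -6 * 2^i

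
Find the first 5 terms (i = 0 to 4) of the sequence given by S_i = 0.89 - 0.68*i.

This is an arithmetic sequence.
i=0: S_0 = 0.89 + -0.68*0 = 0.89
i=1: S_1 = 0.89 + -0.68*1 = 0.21
i=2: S_2 = 0.89 + -0.68*2 = -0.47
i=3: S_3 = 0.89 + -0.68*3 = -1.15
i=4: S_4 = 0.89 + -0.68*4 = -1.83
The first 5 terms are: [0.89, 0.21, -0.47, -1.15, -1.83]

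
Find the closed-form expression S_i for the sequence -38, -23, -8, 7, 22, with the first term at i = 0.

Check differences: -23 - -38 = 15
-8 - -23 = 15
Common difference d = 15.
First term a = -38.
Formula: S_i = -38 + 15*i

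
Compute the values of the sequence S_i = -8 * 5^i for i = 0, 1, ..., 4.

This is a geometric sequence.
i=0: S_0 = -8 * 5^0 = -8
i=1: S_1 = -8 * 5^1 = -40
i=2: S_2 = -8 * 5^2 = -200
i=3: S_3 = -8 * 5^3 = -1000
i=4: S_4 = -8 * 5^4 = -5000
The first 5 terms are: [-8, -40, -200, -1000, -5000]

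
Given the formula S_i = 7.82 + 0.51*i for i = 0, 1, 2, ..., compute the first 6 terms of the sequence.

This is an arithmetic sequence.
i=0: S_0 = 7.82 + 0.51*0 = 7.82
i=1: S_1 = 7.82 + 0.51*1 = 8.33
i=2: S_2 = 7.82 + 0.51*2 = 8.84
i=3: S_3 = 7.82 + 0.51*3 = 9.35
i=4: S_4 = 7.82 + 0.51*4 = 9.86
i=5: S_5 = 7.82 + 0.51*5 = 10.37
The first 6 terms are: [7.82, 8.33, 8.84, 9.35, 9.86, 10.37]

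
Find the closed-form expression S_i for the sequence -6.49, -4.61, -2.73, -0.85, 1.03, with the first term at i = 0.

Check differences: -4.61 - -6.49 = 1.88
-2.73 - -4.61 = 1.88
Common difference d = 1.88.
First term a = -6.49.
Formula: S_i = -6.49 + 1.88*i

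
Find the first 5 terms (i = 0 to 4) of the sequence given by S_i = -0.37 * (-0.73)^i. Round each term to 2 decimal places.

This is a geometric sequence.
i=0: S_0 = -0.37 * (-0.73)^0 = -0.37
i=1: S_1 = -0.37 * (-0.73)^1 ≈ 0.27
i=2: S_2 = -0.37 * (-0.73)^2 ≈ -0.2
i=3: S_3 = -0.37 * (-0.73)^3 ≈ 0.14
i=4: S_4 = -0.37 * (-0.73)^4 ≈ -0.11
The first 5 terms are: [-0.37, 0.27, -0.2, 0.14, -0.11]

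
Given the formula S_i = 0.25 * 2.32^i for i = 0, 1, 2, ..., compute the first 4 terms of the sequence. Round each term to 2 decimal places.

This is a geometric sequence.
i=0: S_0 = 0.25 * 2.32^0 = 0.25
i=1: S_1 = 0.25 * 2.32^1 = 0.58
i=2: S_2 = 0.25 * 2.32^2 ≈ 1.35
i=3: S_3 = 0.25 * 2.32^3 ≈ 3.12
The first 4 terms are: [0.25, 0.58, 1.35, 3.12]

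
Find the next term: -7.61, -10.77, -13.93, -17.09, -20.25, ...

Differences: -10.77 - -7.61 = -3.16
This is an arithmetic sequence with common difference d = -3.16.
Next term = -20.25 + -3.16 = -23.41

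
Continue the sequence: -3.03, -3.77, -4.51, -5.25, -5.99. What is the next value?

Differences: -3.77 - -3.03 = -0.74
This is an arithmetic sequence with common difference d = -0.74.
Next term = -5.99 + -0.74 = -6.73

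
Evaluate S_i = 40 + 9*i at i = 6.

S_6 = 40 + 9*6 = 40 + 54 = 94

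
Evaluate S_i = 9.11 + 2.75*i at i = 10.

S_10 = 9.11 + 2.75*10 = 9.11 + 27.5 = 36.61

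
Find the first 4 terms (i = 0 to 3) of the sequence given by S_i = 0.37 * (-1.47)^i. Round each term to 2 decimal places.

This is a geometric sequence.
i=0: S_0 = 0.37 * (-1.47)^0 = 0.37
i=1: S_1 = 0.37 * (-1.47)^1 ≈ -0.54
i=2: S_2 = 0.37 * (-1.47)^2 ≈ 0.8
i=3: S_3 = 0.37 * (-1.47)^3 ≈ -1.18
The first 4 terms are: [0.37, -0.54, 0.8, -1.18]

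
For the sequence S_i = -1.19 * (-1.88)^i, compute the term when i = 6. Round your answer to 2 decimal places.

S_6 = -1.19 * (-1.88)^6 ≈ -1.19 * 44.1517 ≈ -52.54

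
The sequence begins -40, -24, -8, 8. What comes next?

Differences: -24 - -40 = 16
This is an arithmetic sequence with common difference d = 16.
Next term = 8 + 16 = 24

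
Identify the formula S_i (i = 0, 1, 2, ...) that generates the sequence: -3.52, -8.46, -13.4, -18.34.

Check differences: -8.46 - -3.52 = -4.94
-13.4 - -8.46 = -4.94
Common difference d = -4.94.
First term a = -3.52.
Formula: S_i = -3.52 - 4.94*i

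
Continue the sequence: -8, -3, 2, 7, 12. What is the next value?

Differences: -3 - -8 = 5
This is an arithmetic sequence with common difference d = 5.
Next term = 12 + 5 = 17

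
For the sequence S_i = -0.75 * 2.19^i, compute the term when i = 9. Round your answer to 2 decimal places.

S_9 = -0.75 * 2.19^9 ≈ -0.75 * 1158.7694 ≈ -869.08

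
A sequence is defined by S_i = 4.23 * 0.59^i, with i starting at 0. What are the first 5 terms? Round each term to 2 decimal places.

This is a geometric sequence.
i=0: S_0 = 4.23 * 0.59^0 = 4.23
i=1: S_1 = 4.23 * 0.59^1 ≈ 2.5
i=2: S_2 = 4.23 * 0.59^2 ≈ 1.47
i=3: S_3 = 4.23 * 0.59^3 ≈ 0.87
i=4: S_4 = 4.23 * 0.59^4 ≈ 0.51
The first 5 terms are: [4.23, 2.5, 1.47, 0.87, 0.51]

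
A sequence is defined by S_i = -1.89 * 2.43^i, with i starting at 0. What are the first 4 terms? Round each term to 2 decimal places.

This is a geometric sequence.
i=0: S_0 = -1.89 * 2.43^0 = -1.89
i=1: S_1 = -1.89 * 2.43^1 ≈ -4.59
i=2: S_2 = -1.89 * 2.43^2 ≈ -11.16
i=3: S_3 = -1.89 * 2.43^3 ≈ -27.12
The first 4 terms are: [-1.89, -4.59, -11.16, -27.12]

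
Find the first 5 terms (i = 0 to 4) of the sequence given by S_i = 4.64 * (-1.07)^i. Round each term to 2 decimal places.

This is a geometric sequence.
i=0: S_0 = 4.64 * (-1.07)^0 = 4.64
i=1: S_1 = 4.64 * (-1.07)^1 ≈ -4.96
i=2: S_2 = 4.64 * (-1.07)^2 ≈ 5.31
i=3: S_3 = 4.64 * (-1.07)^3 ≈ -5.68
i=4: S_4 = 4.64 * (-1.07)^4 ≈ 6.08
The first 5 terms are: [4.64, -4.96, 5.31, -5.68, 6.08]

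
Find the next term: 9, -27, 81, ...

Ratios: -27 / 9 = -3.0
This is a geometric sequence with common ratio r = -3.
Next term = 81 * -3 = -243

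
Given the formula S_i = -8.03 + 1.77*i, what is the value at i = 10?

S_10 = -8.03 + 1.77*10 = -8.03 + 17.7 = 9.67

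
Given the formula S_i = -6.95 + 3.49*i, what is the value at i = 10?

S_10 = -6.95 + 3.49*10 = -6.95 + 34.9 = 27.95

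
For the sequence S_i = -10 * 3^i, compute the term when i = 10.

S_10 = -10 * 3^10 = -10 * 59049 = -590490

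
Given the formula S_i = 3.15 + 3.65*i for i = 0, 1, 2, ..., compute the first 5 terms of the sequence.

This is an arithmetic sequence.
i=0: S_0 = 3.15 + 3.65*0 = 3.15
i=1: S_1 = 3.15 + 3.65*1 = 6.8
i=2: S_2 = 3.15 + 3.65*2 = 10.45
i=3: S_3 = 3.15 + 3.65*3 = 14.1
i=4: S_4 = 3.15 + 3.65*4 = 17.75
The first 5 terms are: [3.15, 6.8, 10.45, 14.1, 17.75]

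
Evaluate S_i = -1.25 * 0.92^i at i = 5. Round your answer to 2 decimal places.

S_5 = -1.25 * 0.92^5 ≈ -1.25 * 0.6591 ≈ -0.82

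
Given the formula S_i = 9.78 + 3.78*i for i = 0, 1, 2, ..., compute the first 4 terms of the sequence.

This is an arithmetic sequence.
i=0: S_0 = 9.78 + 3.78*0 = 9.78
i=1: S_1 = 9.78 + 3.78*1 = 13.56
i=2: S_2 = 9.78 + 3.78*2 = 17.34
i=3: S_3 = 9.78 + 3.78*3 = 21.12
The first 4 terms are: [9.78, 13.56, 17.34, 21.12]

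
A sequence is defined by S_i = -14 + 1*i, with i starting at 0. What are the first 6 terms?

This is an arithmetic sequence.
i=0: S_0 = -14 + 1*0 = -14
i=1: S_1 = -14 + 1*1 = -13
i=2: S_2 = -14 + 1*2 = -12
i=3: S_3 = -14 + 1*3 = -11
i=4: S_4 = -14 + 1*4 = -10
i=5: S_5 = -14 + 1*5 = -9
The first 6 terms are: [-14, -13, -12, -11, -10, -9]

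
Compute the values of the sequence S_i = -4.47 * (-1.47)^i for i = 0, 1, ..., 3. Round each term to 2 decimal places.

This is a geometric sequence.
i=0: S_0 = -4.47 * (-1.47)^0 = -4.47
i=1: S_1 = -4.47 * (-1.47)^1 ≈ 6.57
i=2: S_2 = -4.47 * (-1.47)^2 ≈ -9.66
i=3: S_3 = -4.47 * (-1.47)^3 ≈ 14.2
The first 4 terms are: [-4.47, 6.57, -9.66, 14.2]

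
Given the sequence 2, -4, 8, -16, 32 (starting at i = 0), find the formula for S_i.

Check ratios: -4 / 2 = -2.0
Common ratio r = -2.
First term a = 2.
Formula: S_i = 2 * (-2)^i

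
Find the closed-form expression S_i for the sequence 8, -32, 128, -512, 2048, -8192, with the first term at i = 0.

Check ratios: -32 / 8 = -4.0
Common ratio r = -4.
First term a = 8.
Formula: S_i = 8 * (-4)^i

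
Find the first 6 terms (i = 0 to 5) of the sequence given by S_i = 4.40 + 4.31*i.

This is an arithmetic sequence.
i=0: S_0 = 4.4 + 4.31*0 = 4.4
i=1: S_1 = 4.4 + 4.31*1 = 8.71
i=2: S_2 = 4.4 + 4.31*2 = 13.02
i=3: S_3 = 4.4 + 4.31*3 = 17.33
i=4: S_4 = 4.4 + 4.31*4 = 21.64
i=5: S_5 = 4.4 + 4.31*5 = 25.95
The first 6 terms are: [4.4, 8.71, 13.02, 17.33, 21.64, 25.95]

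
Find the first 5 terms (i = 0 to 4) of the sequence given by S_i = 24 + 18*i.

This is an arithmetic sequence.
i=0: S_0 = 24 + 18*0 = 24
i=1: S_1 = 24 + 18*1 = 42
i=2: S_2 = 24 + 18*2 = 60
i=3: S_3 = 24 + 18*3 = 78
i=4: S_4 = 24 + 18*4 = 96
The first 5 terms are: [24, 42, 60, 78, 96]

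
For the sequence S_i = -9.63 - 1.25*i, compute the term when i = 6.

S_6 = -9.63 + -1.25*6 = -9.63 + -7.5 = -17.13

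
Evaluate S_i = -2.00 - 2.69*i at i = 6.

S_6 = -2.0 + -2.69*6 = -2.0 + -16.14 = -18.14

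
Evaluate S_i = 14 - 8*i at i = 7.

S_7 = 14 + -8*7 = 14 + -56 = -42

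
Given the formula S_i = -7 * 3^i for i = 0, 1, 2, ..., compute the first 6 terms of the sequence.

This is a geometric sequence.
i=0: S_0 = -7 * 3^0 = -7
i=1: S_1 = -7 * 3^1 = -21
i=2: S_2 = -7 * 3^2 = -63
i=3: S_3 = -7 * 3^3 = -189
i=4: S_4 = -7 * 3^4 = -567
i=5: S_5 = -7 * 3^5 = -1701
The first 6 terms are: [-7, -21, -63, -189, -567, -1701]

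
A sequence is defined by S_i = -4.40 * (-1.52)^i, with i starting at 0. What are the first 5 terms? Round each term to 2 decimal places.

This is a geometric sequence.
i=0: S_0 = -4.4 * (-1.52)^0 = -4.4
i=1: S_1 = -4.4 * (-1.52)^1 ≈ 6.69
i=2: S_2 = -4.4 * (-1.52)^2 ≈ -10.17
i=3: S_3 = -4.4 * (-1.52)^3 ≈ 15.45
i=4: S_4 = -4.4 * (-1.52)^4 ≈ -23.49
The first 5 terms are: [-4.4, 6.69, -10.17, 15.45, -23.49]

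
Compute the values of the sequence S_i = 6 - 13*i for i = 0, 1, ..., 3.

This is an arithmetic sequence.
i=0: S_0 = 6 + -13*0 = 6
i=1: S_1 = 6 + -13*1 = -7
i=2: S_2 = 6 + -13*2 = -20
i=3: S_3 = 6 + -13*3 = -33
The first 4 terms are: [6, -7, -20, -33]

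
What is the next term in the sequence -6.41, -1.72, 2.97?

Differences: -1.72 - -6.41 = 4.69
This is an arithmetic sequence with common difference d = 4.69.
Next term = 2.97 + 4.69 = 7.66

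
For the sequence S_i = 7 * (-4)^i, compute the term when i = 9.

S_9 = 7 * (-4)^9 = 7 * -262144 = -1835008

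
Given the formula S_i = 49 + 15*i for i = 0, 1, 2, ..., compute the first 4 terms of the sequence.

This is an arithmetic sequence.
i=0: S_0 = 49 + 15*0 = 49
i=1: S_1 = 49 + 15*1 = 64
i=2: S_2 = 49 + 15*2 = 79
i=3: S_3 = 49 + 15*3 = 94
The first 4 terms are: [49, 64, 79, 94]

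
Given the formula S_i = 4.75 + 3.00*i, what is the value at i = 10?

S_10 = 4.75 + 3.0*10 = 4.75 + 30.0 = 34.75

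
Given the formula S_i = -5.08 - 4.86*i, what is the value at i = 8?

S_8 = -5.08 + -4.86*8 = -5.08 + -38.88 = -43.96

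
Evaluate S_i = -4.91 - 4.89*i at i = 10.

S_10 = -4.91 + -4.89*10 = -4.91 + -48.9 = -53.81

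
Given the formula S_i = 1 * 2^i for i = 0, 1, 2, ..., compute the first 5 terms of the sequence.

This is a geometric sequence.
i=0: S_0 = 1 * 2^0 = 1
i=1: S_1 = 1 * 2^1 = 2
i=2: S_2 = 1 * 2^2 = 4
i=3: S_3 = 1 * 2^3 = 8
i=4: S_4 = 1 * 2^4 = 16
The first 5 terms are: [1, 2, 4, 8, 16]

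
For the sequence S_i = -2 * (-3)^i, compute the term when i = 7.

S_7 = -2 * (-3)^7 = -2 * -2187 = 4374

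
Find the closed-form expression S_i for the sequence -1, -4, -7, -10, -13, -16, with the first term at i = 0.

Check differences: -4 - -1 = -3
-7 - -4 = -3
Common difference d = -3.
First term a = -1.
Formula: S_i = -1 - 3*i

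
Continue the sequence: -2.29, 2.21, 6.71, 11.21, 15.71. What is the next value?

Differences: 2.21 - -2.29 = 4.5
This is an arithmetic sequence with common difference d = 4.5.
Next term = 15.71 + 4.5 = 20.21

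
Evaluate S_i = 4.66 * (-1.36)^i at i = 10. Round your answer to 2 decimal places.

S_10 = 4.66 * (-1.36)^10 ≈ 4.66 * 21.6466 ≈ 100.87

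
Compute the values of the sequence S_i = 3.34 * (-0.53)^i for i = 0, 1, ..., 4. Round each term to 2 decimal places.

This is a geometric sequence.
i=0: S_0 = 3.34 * (-0.53)^0 = 3.34
i=1: S_1 = 3.34 * (-0.53)^1 ≈ -1.77
i=2: S_2 = 3.34 * (-0.53)^2 ≈ 0.94
i=3: S_3 = 3.34 * (-0.53)^3 ≈ -0.5
i=4: S_4 = 3.34 * (-0.53)^4 ≈ 0.26
The first 5 terms are: [3.34, -1.77, 0.94, -0.5, 0.26]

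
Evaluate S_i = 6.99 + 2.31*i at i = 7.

S_7 = 6.99 + 2.31*7 = 6.99 + 16.17 = 23.16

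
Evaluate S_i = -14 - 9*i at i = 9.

S_9 = -14 + -9*9 = -14 + -81 = -95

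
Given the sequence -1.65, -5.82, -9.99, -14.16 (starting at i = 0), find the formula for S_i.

Check differences: -5.82 - -1.65 = -4.17
-9.99 - -5.82 = -4.17
Common difference d = -4.17.
First term a = -1.65.
Formula: S_i = -1.65 - 4.17*i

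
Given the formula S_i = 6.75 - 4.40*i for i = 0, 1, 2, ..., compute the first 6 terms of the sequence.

This is an arithmetic sequence.
i=0: S_0 = 6.75 + -4.4*0 = 6.75
i=1: S_1 = 6.75 + -4.4*1 = 2.35
i=2: S_2 = 6.75 + -4.4*2 = -2.05
i=3: S_3 = 6.75 + -4.4*3 = -6.45
i=4: S_4 = 6.75 + -4.4*4 = -10.85
i=5: S_5 = 6.75 + -4.4*5 = -15.25
The first 6 terms are: [6.75, 2.35, -2.05, -6.45, -10.85, -15.25]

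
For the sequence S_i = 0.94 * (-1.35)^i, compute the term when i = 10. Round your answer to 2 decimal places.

S_10 = 0.94 * (-1.35)^10 ≈ 0.94 * 20.1066 ≈ 18.9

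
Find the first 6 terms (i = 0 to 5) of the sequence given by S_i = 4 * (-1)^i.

This is a geometric sequence.
i=0: S_0 = 4 * (-1)^0 = 4
i=1: S_1 = 4 * (-1)^1 = -4
i=2: S_2 = 4 * (-1)^2 = 4
i=3: S_3 = 4 * (-1)^3 = -4
i=4: S_4 = 4 * (-1)^4 = 4
i=5: S_5 = 4 * (-1)^5 = -4
The first 6 terms are: [4, -4, 4, -4, 4, -4]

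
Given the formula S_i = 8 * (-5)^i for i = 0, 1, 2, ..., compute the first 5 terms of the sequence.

This is a geometric sequence.
i=0: S_0 = 8 * (-5)^0 = 8
i=1: S_1 = 8 * (-5)^1 = -40
i=2: S_2 = 8 * (-5)^2 = 200
i=3: S_3 = 8 * (-5)^3 = -1000
i=4: S_4 = 8 * (-5)^4 = 5000
The first 5 terms are: [8, -40, 200, -1000, 5000]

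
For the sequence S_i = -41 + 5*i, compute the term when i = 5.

S_5 = -41 + 5*5 = -41 + 25 = -16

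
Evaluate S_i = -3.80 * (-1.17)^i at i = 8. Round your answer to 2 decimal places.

S_8 = -3.8 * (-1.17)^8 ≈ -3.8 * 3.5115 ≈ -13.34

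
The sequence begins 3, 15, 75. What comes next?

Ratios: 15 / 3 = 5.0
This is a geometric sequence with common ratio r = 5.
Next term = 75 * 5 = 375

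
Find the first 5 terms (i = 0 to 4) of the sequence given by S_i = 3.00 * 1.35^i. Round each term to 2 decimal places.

This is a geometric sequence.
i=0: S_0 = 3.0 * 1.35^0 = 3.0
i=1: S_1 = 3.0 * 1.35^1 = 4.05
i=2: S_2 = 3.0 * 1.35^2 ≈ 5.47
i=3: S_3 = 3.0 * 1.35^3 ≈ 7.38
i=4: S_4 = 3.0 * 1.35^4 ≈ 9.96
The first 5 terms are: [3.0, 4.05, 5.47, 7.38, 9.96]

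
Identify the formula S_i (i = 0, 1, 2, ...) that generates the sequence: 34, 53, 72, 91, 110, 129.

Check differences: 53 - 34 = 19
72 - 53 = 19
Common difference d = 19.
First term a = 34.
Formula: S_i = 34 + 19*i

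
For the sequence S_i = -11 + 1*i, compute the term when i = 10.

S_10 = -11 + 1*10 = -11 + 10 = -1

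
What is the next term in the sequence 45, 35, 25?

Differences: 35 - 45 = -10
This is an arithmetic sequence with common difference d = -10.
Next term = 25 + -10 = 15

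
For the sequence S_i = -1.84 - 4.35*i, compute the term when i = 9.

S_9 = -1.84 + -4.35*9 = -1.84 + -39.15 = -40.99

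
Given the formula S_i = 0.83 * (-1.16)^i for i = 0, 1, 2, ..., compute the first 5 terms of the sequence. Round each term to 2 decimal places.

This is a geometric sequence.
i=0: S_0 = 0.83 * (-1.16)^0 = 0.83
i=1: S_1 = 0.83 * (-1.16)^1 ≈ -0.96
i=2: S_2 = 0.83 * (-1.16)^2 ≈ 1.12
i=3: S_3 = 0.83 * (-1.16)^3 ≈ -1.3
i=4: S_4 = 0.83 * (-1.16)^4 ≈ 1.5
The first 5 terms are: [0.83, -0.96, 1.12, -1.3, 1.5]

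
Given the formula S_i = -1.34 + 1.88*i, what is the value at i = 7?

S_7 = -1.34 + 1.88*7 = -1.34 + 13.16 = 11.82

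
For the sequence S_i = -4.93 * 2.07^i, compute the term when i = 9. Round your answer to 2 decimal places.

S_9 = -4.93 * 2.07^9 ≈ -4.93 * 697.8034 ≈ -3440.17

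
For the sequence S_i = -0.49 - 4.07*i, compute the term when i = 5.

S_5 = -0.49 + -4.07*5 = -0.49 + -20.35 = -20.84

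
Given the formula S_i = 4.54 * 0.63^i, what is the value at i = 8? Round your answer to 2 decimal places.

S_8 = 4.54 * 0.63^8 ≈ 4.54 * 0.0248 ≈ 0.11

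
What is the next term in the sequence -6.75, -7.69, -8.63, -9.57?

Differences: -7.69 - -6.75 = -0.94
This is an arithmetic sequence with common difference d = -0.94.
Next term = -9.57 + -0.94 = -10.51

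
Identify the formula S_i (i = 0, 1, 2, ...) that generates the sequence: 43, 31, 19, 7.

Check differences: 31 - 43 = -12
19 - 31 = -12
Common difference d = -12.
First term a = 43.
Formula: S_i = 43 - 12*i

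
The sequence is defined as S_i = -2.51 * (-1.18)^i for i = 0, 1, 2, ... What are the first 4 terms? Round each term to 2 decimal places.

This is a geometric sequence.
i=0: S_0 = -2.51 * (-1.18)^0 = -2.51
i=1: S_1 = -2.51 * (-1.18)^1 ≈ 2.96
i=2: S_2 = -2.51 * (-1.18)^2 ≈ -3.49
i=3: S_3 = -2.51 * (-1.18)^3 ≈ 4.12
The first 4 terms are: [-2.51, 2.96, -3.49, 4.12]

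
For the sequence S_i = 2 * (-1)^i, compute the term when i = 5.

S_5 = 2 * (-1)^5 = 2 * -1 = -2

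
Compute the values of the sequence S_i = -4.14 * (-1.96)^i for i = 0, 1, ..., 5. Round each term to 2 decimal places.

This is a geometric sequence.
i=0: S_0 = -4.14 * (-1.96)^0 = -4.14
i=1: S_1 = -4.14 * (-1.96)^1 ≈ 8.11
i=2: S_2 = -4.14 * (-1.96)^2 ≈ -15.9
i=3: S_3 = -4.14 * (-1.96)^3 ≈ 31.17
i=4: S_4 = -4.14 * (-1.96)^4 ≈ -61.1
i=5: S_5 = -4.14 * (-1.96)^5 ≈ 119.75
The first 6 terms are: [-4.14, 8.11, -15.9, 31.17, -61.1, 119.75]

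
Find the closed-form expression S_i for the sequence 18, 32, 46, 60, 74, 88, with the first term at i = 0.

Check differences: 32 - 18 = 14
46 - 32 = 14
Common difference d = 14.
First term a = 18.
Formula: S_i = 18 + 14*i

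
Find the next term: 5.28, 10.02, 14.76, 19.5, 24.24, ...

Differences: 10.02 - 5.28 = 4.74
This is an arithmetic sequence with common difference d = 4.74.
Next term = 24.24 + 4.74 = 28.98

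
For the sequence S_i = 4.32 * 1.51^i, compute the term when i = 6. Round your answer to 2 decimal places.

S_6 = 4.32 * 1.51^6 ≈ 4.32 * 11.8539 ≈ 51.21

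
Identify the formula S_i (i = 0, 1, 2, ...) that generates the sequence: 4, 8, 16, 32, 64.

Check ratios: 8 / 4 = 2.0
Common ratio r = 2.
First term a = 4.
Formula: S_i = 4 * 2^i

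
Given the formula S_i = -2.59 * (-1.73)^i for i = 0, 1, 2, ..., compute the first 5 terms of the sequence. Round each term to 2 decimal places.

This is a geometric sequence.
i=0: S_0 = -2.59 * (-1.73)^0 = -2.59
i=1: S_1 = -2.59 * (-1.73)^1 ≈ 4.48
i=2: S_2 = -2.59 * (-1.73)^2 ≈ -7.75
i=3: S_3 = -2.59 * (-1.73)^3 ≈ 13.41
i=4: S_4 = -2.59 * (-1.73)^4 ≈ -23.2
The first 5 terms are: [-2.59, 4.48, -7.75, 13.41, -23.2]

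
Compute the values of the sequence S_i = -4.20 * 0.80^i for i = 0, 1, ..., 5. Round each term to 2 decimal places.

This is a geometric sequence.
i=0: S_0 = -4.2 * 0.8^0 = -4.2
i=1: S_1 = -4.2 * 0.8^1 = -3.36
i=2: S_2 = -4.2 * 0.8^2 ≈ -2.69
i=3: S_3 = -4.2 * 0.8^3 ≈ -2.15
i=4: S_4 = -4.2 * 0.8^4 ≈ -1.72
i=5: S_5 = -4.2 * 0.8^5 ≈ -1.38
The first 6 terms are: [-4.2, -3.36, -2.69, -2.15, -1.72, -1.38]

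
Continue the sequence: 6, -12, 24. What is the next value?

Ratios: -12 / 6 = -2.0
This is a geometric sequence with common ratio r = -2.
Next term = 24 * -2 = -48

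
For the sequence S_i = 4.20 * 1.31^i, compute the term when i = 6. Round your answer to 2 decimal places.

S_6 = 4.2 * 1.31^6 ≈ 4.2 * 5.0539 ≈ 21.23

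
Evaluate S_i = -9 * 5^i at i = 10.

S_10 = -9 * 5^10 = -9 * 9765625 = -87890625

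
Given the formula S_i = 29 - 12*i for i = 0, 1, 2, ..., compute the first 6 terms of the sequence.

This is an arithmetic sequence.
i=0: S_0 = 29 + -12*0 = 29
i=1: S_1 = 29 + -12*1 = 17
i=2: S_2 = 29 + -12*2 = 5
i=3: S_3 = 29 + -12*3 = -7
i=4: S_4 = 29 + -12*4 = -19
i=5: S_5 = 29 + -12*5 = -31
The first 6 terms are: [29, 17, 5, -7, -19, -31]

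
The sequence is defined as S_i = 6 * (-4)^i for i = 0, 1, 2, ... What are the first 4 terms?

This is a geometric sequence.
i=0: S_0 = 6 * (-4)^0 = 6
i=1: S_1 = 6 * (-4)^1 = -24
i=2: S_2 = 6 * (-4)^2 = 96
i=3: S_3 = 6 * (-4)^3 = -384
The first 4 terms are: [6, -24, 96, -384]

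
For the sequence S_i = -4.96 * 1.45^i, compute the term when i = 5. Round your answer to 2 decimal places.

S_5 = -4.96 * 1.45^5 ≈ -4.96 * 6.4097 ≈ -31.79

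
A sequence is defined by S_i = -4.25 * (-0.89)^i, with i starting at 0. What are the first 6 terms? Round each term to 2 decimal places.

This is a geometric sequence.
i=0: S_0 = -4.25 * (-0.89)^0 = -4.25
i=1: S_1 = -4.25 * (-0.89)^1 ≈ 3.78
i=2: S_2 = -4.25 * (-0.89)^2 ≈ -3.37
i=3: S_3 = -4.25 * (-0.89)^3 ≈ 3.0
i=4: S_4 = -4.25 * (-0.89)^4 ≈ -2.67
i=5: S_5 = -4.25 * (-0.89)^5 ≈ 2.37
The first 6 terms are: [-4.25, 3.78, -3.37, 3.0, -2.67, 2.37]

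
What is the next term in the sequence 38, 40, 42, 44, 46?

Differences: 40 - 38 = 2
This is an arithmetic sequence with common difference d = 2.
Next term = 46 + 2 = 48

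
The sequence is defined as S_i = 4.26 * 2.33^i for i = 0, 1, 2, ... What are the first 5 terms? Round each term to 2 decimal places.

This is a geometric sequence.
i=0: S_0 = 4.26 * 2.33^0 = 4.26
i=1: S_1 = 4.26 * 2.33^1 ≈ 9.93
i=2: S_2 = 4.26 * 2.33^2 ≈ 23.13
i=3: S_3 = 4.26 * 2.33^3 ≈ 53.89
i=4: S_4 = 4.26 * 2.33^4 ≈ 125.55
The first 5 terms are: [4.26, 9.93, 23.13, 53.89, 125.55]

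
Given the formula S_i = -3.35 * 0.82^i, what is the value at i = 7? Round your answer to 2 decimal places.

S_7 = -3.35 * 0.82^7 ≈ -3.35 * 0.2493 ≈ -0.84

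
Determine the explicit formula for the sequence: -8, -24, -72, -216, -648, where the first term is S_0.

Check ratios: -24 / -8 = 3.0
Common ratio r = 3.
First term a = -8.
Formula: S_i = -8 * 3^i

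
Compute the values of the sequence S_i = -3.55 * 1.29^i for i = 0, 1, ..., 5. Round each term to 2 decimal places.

This is a geometric sequence.
i=0: S_0 = -3.55 * 1.29^0 = -3.55
i=1: S_1 = -3.55 * 1.29^1 ≈ -4.58
i=2: S_2 = -3.55 * 1.29^2 ≈ -5.91
i=3: S_3 = -3.55 * 1.29^3 ≈ -7.62
i=4: S_4 = -3.55 * 1.29^4 ≈ -9.83
i=5: S_5 = -3.55 * 1.29^5 ≈ -12.68
The first 6 terms are: [-3.55, -4.58, -5.91, -7.62, -9.83, -12.68]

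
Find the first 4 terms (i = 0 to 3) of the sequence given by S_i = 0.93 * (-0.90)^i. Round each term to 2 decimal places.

This is a geometric sequence.
i=0: S_0 = 0.93 * (-0.9)^0 = 0.93
i=1: S_1 = 0.93 * (-0.9)^1 ≈ -0.84
i=2: S_2 = 0.93 * (-0.9)^2 ≈ 0.75
i=3: S_3 = 0.93 * (-0.9)^3 ≈ -0.68
The first 4 terms are: [0.93, -0.84, 0.75, -0.68]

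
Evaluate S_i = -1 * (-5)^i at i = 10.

S_10 = -1 * (-5)^10 = -1 * 9765625 = -9765625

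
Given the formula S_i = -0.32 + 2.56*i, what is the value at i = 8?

S_8 = -0.32 + 2.56*8 = -0.32 + 20.48 = 20.16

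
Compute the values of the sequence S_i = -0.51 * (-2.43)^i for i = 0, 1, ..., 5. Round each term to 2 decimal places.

This is a geometric sequence.
i=0: S_0 = -0.51 * (-2.43)^0 = -0.51
i=1: S_1 = -0.51 * (-2.43)^1 ≈ 1.24
i=2: S_2 = -0.51 * (-2.43)^2 ≈ -3.01
i=3: S_3 = -0.51 * (-2.43)^3 ≈ 7.32
i=4: S_4 = -0.51 * (-2.43)^4 ≈ -17.78
i=5: S_5 = -0.51 * (-2.43)^5 ≈ 43.21
The first 6 terms are: [-0.51, 1.24, -3.01, 7.32, -17.78, 43.21]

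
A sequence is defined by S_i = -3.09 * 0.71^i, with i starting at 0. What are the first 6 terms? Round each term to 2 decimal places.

This is a geometric sequence.
i=0: S_0 = -3.09 * 0.71^0 = -3.09
i=1: S_1 = -3.09 * 0.71^1 ≈ -2.19
i=2: S_2 = -3.09 * 0.71^2 ≈ -1.56
i=3: S_3 = -3.09 * 0.71^3 ≈ -1.11
i=4: S_4 = -3.09 * 0.71^4 ≈ -0.79
i=5: S_5 = -3.09 * 0.71^5 ≈ -0.56
The first 6 terms are: [-3.09, -2.19, -1.56, -1.11, -0.79, -0.56]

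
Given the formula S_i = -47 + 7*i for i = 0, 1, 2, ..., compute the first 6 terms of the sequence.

This is an arithmetic sequence.
i=0: S_0 = -47 + 7*0 = -47
i=1: S_1 = -47 + 7*1 = -40
i=2: S_2 = -47 + 7*2 = -33
i=3: S_3 = -47 + 7*3 = -26
i=4: S_4 = -47 + 7*4 = -19
i=5: S_5 = -47 + 7*5 = -12
The first 6 terms are: [-47, -40, -33, -26, -19, -12]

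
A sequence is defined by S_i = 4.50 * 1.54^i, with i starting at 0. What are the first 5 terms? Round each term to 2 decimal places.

This is a geometric sequence.
i=0: S_0 = 4.5 * 1.54^0 = 4.5
i=1: S_1 = 4.5 * 1.54^1 = 6.93
i=2: S_2 = 4.5 * 1.54^2 ≈ 10.67
i=3: S_3 = 4.5 * 1.54^3 ≈ 16.44
i=4: S_4 = 4.5 * 1.54^4 ≈ 25.31
The first 5 terms are: [4.5, 6.93, 10.67, 16.44, 25.31]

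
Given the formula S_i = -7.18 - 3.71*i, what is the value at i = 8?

S_8 = -7.18 + -3.71*8 = -7.18 + -29.68 = -36.86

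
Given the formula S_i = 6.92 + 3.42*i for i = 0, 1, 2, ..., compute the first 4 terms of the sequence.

This is an arithmetic sequence.
i=0: S_0 = 6.92 + 3.42*0 = 6.92
i=1: S_1 = 6.92 + 3.42*1 = 10.34
i=2: S_2 = 6.92 + 3.42*2 = 13.76
i=3: S_3 = 6.92 + 3.42*3 = 17.18
The first 4 terms are: [6.92, 10.34, 13.76, 17.18]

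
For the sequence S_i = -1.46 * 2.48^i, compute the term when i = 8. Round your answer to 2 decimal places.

S_8 = -1.46 * 2.48^8 ≈ -1.46 * 1430.9137 ≈ -2089.13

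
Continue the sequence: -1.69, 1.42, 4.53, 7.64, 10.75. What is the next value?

Differences: 1.42 - -1.69 = 3.11
This is an arithmetic sequence with common difference d = 3.11.
Next term = 10.75 + 3.11 = 13.86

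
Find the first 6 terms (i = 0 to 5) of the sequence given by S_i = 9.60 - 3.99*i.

This is an arithmetic sequence.
i=0: S_0 = 9.6 + -3.99*0 = 9.6
i=1: S_1 = 9.6 + -3.99*1 = 5.61
i=2: S_2 = 9.6 + -3.99*2 = 1.62
i=3: S_3 = 9.6 + -3.99*3 = -2.37
i=4: S_4 = 9.6 + -3.99*4 = -6.36
i=5: S_5 = 9.6 + -3.99*5 = -10.35
The first 6 terms are: [9.6, 5.61, 1.62, -2.37, -6.36, -10.35]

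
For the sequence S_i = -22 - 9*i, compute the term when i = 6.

S_6 = -22 + -9*6 = -22 + -54 = -76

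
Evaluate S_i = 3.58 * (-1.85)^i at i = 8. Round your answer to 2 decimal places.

S_8 = 3.58 * (-1.85)^8 ≈ 3.58 * 137.2062 ≈ 491.2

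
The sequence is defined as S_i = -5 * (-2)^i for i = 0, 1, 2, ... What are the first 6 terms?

This is a geometric sequence.
i=0: S_0 = -5 * (-2)^0 = -5
i=1: S_1 = -5 * (-2)^1 = 10
i=2: S_2 = -5 * (-2)^2 = -20
i=3: S_3 = -5 * (-2)^3 = 40
i=4: S_4 = -5 * (-2)^4 = -80
i=5: S_5 = -5 * (-2)^5 = 160
The first 6 terms are: [-5, 10, -20, 40, -80, 160]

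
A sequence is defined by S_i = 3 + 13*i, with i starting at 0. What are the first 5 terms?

This is an arithmetic sequence.
i=0: S_0 = 3 + 13*0 = 3
i=1: S_1 = 3 + 13*1 = 16
i=2: S_2 = 3 + 13*2 = 29
i=3: S_3 = 3 + 13*3 = 42
i=4: S_4 = 3 + 13*4 = 55
The first 5 terms are: [3, 16, 29, 42, 55]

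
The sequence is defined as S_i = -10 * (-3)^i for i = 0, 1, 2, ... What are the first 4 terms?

This is a geometric sequence.
i=0: S_0 = -10 * (-3)^0 = -10
i=1: S_1 = -10 * (-3)^1 = 30
i=2: S_2 = -10 * (-3)^2 = -90
i=3: S_3 = -10 * (-3)^3 = 270
The first 4 terms are: [-10, 30, -90, 270]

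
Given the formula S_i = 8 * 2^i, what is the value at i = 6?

S_6 = 8 * 2^6 = 8 * 64 = 512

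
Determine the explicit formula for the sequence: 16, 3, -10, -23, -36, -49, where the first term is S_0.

Check differences: 3 - 16 = -13
-10 - 3 = -13
Common difference d = -13.
First term a = 16.
Formula: S_i = 16 - 13*i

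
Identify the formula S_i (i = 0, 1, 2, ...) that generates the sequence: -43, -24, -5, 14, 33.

Check differences: -24 - -43 = 19
-5 - -24 = 19
Common difference d = 19.
First term a = -43.
Formula: S_i = -43 + 19*i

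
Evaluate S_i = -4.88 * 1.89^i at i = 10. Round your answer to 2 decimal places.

S_10 = -4.88 * 1.89^10 ≈ -4.88 * 581.5915 ≈ -2838.17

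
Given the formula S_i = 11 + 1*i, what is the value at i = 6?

S_6 = 11 + 1*6 = 11 + 6 = 17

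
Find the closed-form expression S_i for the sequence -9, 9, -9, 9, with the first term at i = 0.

Check ratios: 9 / -9 = -1.0
Common ratio r = -1.
First term a = -9.
Formula: S_i = -9 * (-1)^i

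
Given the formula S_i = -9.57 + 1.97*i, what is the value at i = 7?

S_7 = -9.57 + 1.97*7 = -9.57 + 13.79 = 4.22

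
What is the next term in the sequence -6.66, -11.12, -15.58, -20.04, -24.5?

Differences: -11.12 - -6.66 = -4.46
This is an arithmetic sequence with common difference d = -4.46.
Next term = -24.5 + -4.46 = -28.96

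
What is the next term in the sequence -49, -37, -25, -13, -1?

Differences: -37 - -49 = 12
This is an arithmetic sequence with common difference d = 12.
Next term = -1 + 12 = 11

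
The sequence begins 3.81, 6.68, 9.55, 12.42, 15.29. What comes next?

Differences: 6.68 - 3.81 = 2.87
This is an arithmetic sequence with common difference d = 2.87.
Next term = 15.29 + 2.87 = 18.16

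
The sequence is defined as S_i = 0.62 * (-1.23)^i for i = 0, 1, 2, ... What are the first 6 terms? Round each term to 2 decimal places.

This is a geometric sequence.
i=0: S_0 = 0.62 * (-1.23)^0 = 0.62
i=1: S_1 = 0.62 * (-1.23)^1 ≈ -0.76
i=2: S_2 = 0.62 * (-1.23)^2 ≈ 0.94
i=3: S_3 = 0.62 * (-1.23)^3 ≈ -1.15
i=4: S_4 = 0.62 * (-1.23)^4 ≈ 1.42
i=5: S_5 = 0.62 * (-1.23)^5 ≈ -1.75
The first 6 terms are: [0.62, -0.76, 0.94, -1.15, 1.42, -1.75]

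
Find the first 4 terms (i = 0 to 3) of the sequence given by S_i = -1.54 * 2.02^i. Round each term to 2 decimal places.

This is a geometric sequence.
i=0: S_0 = -1.54 * 2.02^0 = -1.54
i=1: S_1 = -1.54 * 2.02^1 ≈ -3.11
i=2: S_2 = -1.54 * 2.02^2 ≈ -6.28
i=3: S_3 = -1.54 * 2.02^3 ≈ -12.69
The first 4 terms are: [-1.54, -3.11, -6.28, -12.69]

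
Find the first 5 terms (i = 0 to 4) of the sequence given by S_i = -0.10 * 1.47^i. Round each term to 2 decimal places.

This is a geometric sequence.
i=0: S_0 = -0.1 * 1.47^0 = -0.1
i=1: S_1 = -0.1 * 1.47^1 ≈ -0.15
i=2: S_2 = -0.1 * 1.47^2 ≈ -0.22
i=3: S_3 = -0.1 * 1.47^3 ≈ -0.32
i=4: S_4 = -0.1 * 1.47^4 ≈ -0.47
The first 5 terms are: [-0.1, -0.15, -0.22, -0.32, -0.47]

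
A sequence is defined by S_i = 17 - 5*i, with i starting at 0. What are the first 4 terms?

This is an arithmetic sequence.
i=0: S_0 = 17 + -5*0 = 17
i=1: S_1 = 17 + -5*1 = 12
i=2: S_2 = 17 + -5*2 = 7
i=3: S_3 = 17 + -5*3 = 2
The first 4 terms are: [17, 12, 7, 2]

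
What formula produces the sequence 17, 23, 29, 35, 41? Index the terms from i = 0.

Check differences: 23 - 17 = 6
29 - 23 = 6
Common difference d = 6.
First term a = 17.
Formula: S_i = 17 + 6*i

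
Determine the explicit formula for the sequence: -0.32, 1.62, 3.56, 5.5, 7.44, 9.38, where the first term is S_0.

Check differences: 1.62 - -0.32 = 1.94
3.56 - 1.62 = 1.94
Common difference d = 1.94.
First term a = -0.32.
Formula: S_i = -0.32 + 1.94*i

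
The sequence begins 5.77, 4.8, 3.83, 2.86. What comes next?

Differences: 4.8 - 5.77 = -0.97
This is an arithmetic sequence with common difference d = -0.97.
Next term = 2.86 + -0.97 = 1.89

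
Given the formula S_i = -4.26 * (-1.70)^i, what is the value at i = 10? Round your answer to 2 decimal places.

S_10 = -4.26 * (-1.7)^10 ≈ -4.26 * 201.5994 ≈ -858.81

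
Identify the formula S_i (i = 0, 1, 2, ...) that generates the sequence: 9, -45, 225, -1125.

Check ratios: -45 / 9 = -5.0
Common ratio r = -5.
First term a = 9.
Formula: S_i = 9 * (-5)^i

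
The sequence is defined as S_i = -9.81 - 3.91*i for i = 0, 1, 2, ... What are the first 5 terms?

This is an arithmetic sequence.
i=0: S_0 = -9.81 + -3.91*0 = -9.81
i=1: S_1 = -9.81 + -3.91*1 = -13.72
i=2: S_2 = -9.81 + -3.91*2 = -17.63
i=3: S_3 = -9.81 + -3.91*3 = -21.54
i=4: S_4 = -9.81 + -3.91*4 = -25.45
The first 5 terms are: [-9.81, -13.72, -17.63, -21.54, -25.45]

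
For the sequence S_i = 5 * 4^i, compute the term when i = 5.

S_5 = 5 * 4^5 = 5 * 1024 = 5120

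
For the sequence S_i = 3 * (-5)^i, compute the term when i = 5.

S_5 = 3 * (-5)^5 = 3 * -3125 = -9375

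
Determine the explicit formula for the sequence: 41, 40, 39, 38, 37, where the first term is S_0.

Check differences: 40 - 41 = -1
39 - 40 = -1
Common difference d = -1.
First term a = 41.
Formula: S_i = 41 - 1*i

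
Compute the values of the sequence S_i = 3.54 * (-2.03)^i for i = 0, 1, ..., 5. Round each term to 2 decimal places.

This is a geometric sequence.
i=0: S_0 = 3.54 * (-2.03)^0 = 3.54
i=1: S_1 = 3.54 * (-2.03)^1 ≈ -7.19
i=2: S_2 = 3.54 * (-2.03)^2 ≈ 14.59
i=3: S_3 = 3.54 * (-2.03)^3 ≈ -29.61
i=4: S_4 = 3.54 * (-2.03)^4 ≈ 60.12
i=5: S_5 = 3.54 * (-2.03)^5 ≈ -122.03
The first 6 terms are: [3.54, -7.19, 14.59, -29.61, 60.12, -122.03]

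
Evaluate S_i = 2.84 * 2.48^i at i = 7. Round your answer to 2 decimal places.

S_7 = 2.84 * 2.48^7 ≈ 2.84 * 576.9813 ≈ 1638.63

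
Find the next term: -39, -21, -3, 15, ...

Differences: -21 - -39 = 18
This is an arithmetic sequence with common difference d = 18.
Next term = 15 + 18 = 33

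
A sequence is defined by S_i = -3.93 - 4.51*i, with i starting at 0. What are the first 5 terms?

This is an arithmetic sequence.
i=0: S_0 = -3.93 + -4.51*0 = -3.93
i=1: S_1 = -3.93 + -4.51*1 = -8.44
i=2: S_2 = -3.93 + -4.51*2 = -12.95
i=3: S_3 = -3.93 + -4.51*3 = -17.46
i=4: S_4 = -3.93 + -4.51*4 = -21.97
The first 5 terms are: [-3.93, -8.44, -12.95, -17.46, -21.97]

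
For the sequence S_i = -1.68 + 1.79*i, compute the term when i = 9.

S_9 = -1.68 + 1.79*9 = -1.68 + 16.11 = 14.43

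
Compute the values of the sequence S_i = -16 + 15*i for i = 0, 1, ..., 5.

This is an arithmetic sequence.
i=0: S_0 = -16 + 15*0 = -16
i=1: S_1 = -16 + 15*1 = -1
i=2: S_2 = -16 + 15*2 = 14
i=3: S_3 = -16 + 15*3 = 29
i=4: S_4 = -16 + 15*4 = 44
i=5: S_5 = -16 + 15*5 = 59
The first 6 terms are: [-16, -1, 14, 29, 44, 59]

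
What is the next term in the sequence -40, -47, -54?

Differences: -47 - -40 = -7
This is an arithmetic sequence with common difference d = -7.
Next term = -54 + -7 = -61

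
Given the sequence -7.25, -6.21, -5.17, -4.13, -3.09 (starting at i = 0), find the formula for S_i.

Check differences: -6.21 - -7.25 = 1.04
-5.17 - -6.21 = 1.04
Common difference d = 1.04.
First term a = -7.25.
Formula: S_i = -7.25 + 1.04*i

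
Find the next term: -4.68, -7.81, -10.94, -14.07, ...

Differences: -7.81 - -4.68 = -3.13
This is an arithmetic sequence with common difference d = -3.13.
Next term = -14.07 + -3.13 = -17.2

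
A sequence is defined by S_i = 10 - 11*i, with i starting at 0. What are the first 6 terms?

This is an arithmetic sequence.
i=0: S_0 = 10 + -11*0 = 10
i=1: S_1 = 10 + -11*1 = -1
i=2: S_2 = 10 + -11*2 = -12
i=3: S_3 = 10 + -11*3 = -23
i=4: S_4 = 10 + -11*4 = -34
i=5: S_5 = 10 + -11*5 = -45
The first 6 terms are: [10, -1, -12, -23, -34, -45]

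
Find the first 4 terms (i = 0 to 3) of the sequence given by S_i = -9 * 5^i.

This is a geometric sequence.
i=0: S_0 = -9 * 5^0 = -9
i=1: S_1 = -9 * 5^1 = -45
i=2: S_2 = -9 * 5^2 = -225
i=3: S_3 = -9 * 5^3 = -1125
The first 4 terms are: [-9, -45, -225, -1125]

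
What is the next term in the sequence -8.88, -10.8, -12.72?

Differences: -10.8 - -8.88 = -1.92
This is an arithmetic sequence with common difference d = -1.92.
Next term = -12.72 + -1.92 = -14.64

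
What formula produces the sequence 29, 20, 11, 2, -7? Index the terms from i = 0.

Check differences: 20 - 29 = -9
11 - 20 = -9
Common difference d = -9.
First term a = 29.
Formula: S_i = 29 - 9*i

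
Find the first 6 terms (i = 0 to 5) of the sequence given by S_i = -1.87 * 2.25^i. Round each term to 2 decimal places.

This is a geometric sequence.
i=0: S_0 = -1.87 * 2.25^0 = -1.87
i=1: S_1 = -1.87 * 2.25^1 ≈ -4.21
i=2: S_2 = -1.87 * 2.25^2 ≈ -9.47
i=3: S_3 = -1.87 * 2.25^3 ≈ -21.3
i=4: S_4 = -1.87 * 2.25^4 ≈ -47.93
i=5: S_5 = -1.87 * 2.25^5 ≈ -107.83
The first 6 terms are: [-1.87, -4.21, -9.47, -21.3, -47.93, -107.83]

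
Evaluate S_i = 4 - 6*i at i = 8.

S_8 = 4 + -6*8 = 4 + -48 = -44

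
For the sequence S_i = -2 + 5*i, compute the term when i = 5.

S_5 = -2 + 5*5 = -2 + 25 = 23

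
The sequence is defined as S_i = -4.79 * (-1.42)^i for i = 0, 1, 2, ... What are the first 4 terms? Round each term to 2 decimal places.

This is a geometric sequence.
i=0: S_0 = -4.79 * (-1.42)^0 = -4.79
i=1: S_1 = -4.79 * (-1.42)^1 ≈ 6.8
i=2: S_2 = -4.79 * (-1.42)^2 ≈ -9.66
i=3: S_3 = -4.79 * (-1.42)^3 ≈ 13.72
The first 4 terms are: [-4.79, 6.8, -9.66, 13.72]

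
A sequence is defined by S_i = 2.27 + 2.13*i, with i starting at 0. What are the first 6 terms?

This is an arithmetic sequence.
i=0: S_0 = 2.27 + 2.13*0 = 2.27
i=1: S_1 = 2.27 + 2.13*1 = 4.4
i=2: S_2 = 2.27 + 2.13*2 = 6.53
i=3: S_3 = 2.27 + 2.13*3 = 8.66
i=4: S_4 = 2.27 + 2.13*4 = 10.79
i=5: S_5 = 2.27 + 2.13*5 = 12.92
The first 6 terms are: [2.27, 4.4, 6.53, 8.66, 10.79, 12.92]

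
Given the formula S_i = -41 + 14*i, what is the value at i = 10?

S_10 = -41 + 14*10 = -41 + 140 = 99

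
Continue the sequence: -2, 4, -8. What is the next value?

Ratios: 4 / -2 = -2.0
This is a geometric sequence with common ratio r = -2.
Next term = -8 * -2 = 16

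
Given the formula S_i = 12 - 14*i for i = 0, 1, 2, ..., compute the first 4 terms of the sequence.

This is an arithmetic sequence.
i=0: S_0 = 12 + -14*0 = 12
i=1: S_1 = 12 + -14*1 = -2
i=2: S_2 = 12 + -14*2 = -16
i=3: S_3 = 12 + -14*3 = -30
The first 4 terms are: [12, -2, -16, -30]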